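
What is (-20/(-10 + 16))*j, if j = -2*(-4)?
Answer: -80/3 ≈ -26.667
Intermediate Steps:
j = 8
(-20/(-10 + 16))*j = (-20/(-10 + 16))*8 = (-20/6)*8 = ((⅙)*(-20))*8 = -10/3*8 = -80/3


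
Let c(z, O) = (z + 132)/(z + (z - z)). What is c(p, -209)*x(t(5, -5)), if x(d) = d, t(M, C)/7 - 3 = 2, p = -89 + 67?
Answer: -175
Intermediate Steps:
p = -22
t(M, C) = 35 (t(M, C) = 21 + 7*2 = 21 + 14 = 35)
c(z, O) = (132 + z)/z (c(z, O) = (132 + z)/(z + 0) = (132 + z)/z)
c(p, -209)*x(t(5, -5)) = ((132 - 22)/(-22))*35 = -1/22*110*35 = -5*35 = -175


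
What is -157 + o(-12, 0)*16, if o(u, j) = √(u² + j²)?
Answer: 35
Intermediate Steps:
o(u, j) = √(j² + u²)
-157 + o(-12, 0)*16 = -157 + √(0² + (-12)²)*16 = -157 + √(0 + 144)*16 = -157 + √144*16 = -157 + 12*16 = -157 + 192 = 35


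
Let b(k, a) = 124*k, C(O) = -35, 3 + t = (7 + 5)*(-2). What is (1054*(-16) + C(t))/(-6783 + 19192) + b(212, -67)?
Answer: 326190893/12409 ≈ 26287.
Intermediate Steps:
t = -27 (t = -3 + (7 + 5)*(-2) = -3 + 12*(-2) = -3 - 24 = -27)
(1054*(-16) + C(t))/(-6783 + 19192) + b(212, -67) = (1054*(-16) - 35)/(-6783 + 19192) + 124*212 = (-16864 - 35)/12409 + 26288 = -16899*1/12409 + 26288 = -16899/12409 + 26288 = 326190893/12409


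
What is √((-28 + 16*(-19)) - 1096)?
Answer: 2*I*√357 ≈ 37.789*I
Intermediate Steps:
√((-28 + 16*(-19)) - 1096) = √((-28 - 304) - 1096) = √(-332 - 1096) = √(-1428) = 2*I*√357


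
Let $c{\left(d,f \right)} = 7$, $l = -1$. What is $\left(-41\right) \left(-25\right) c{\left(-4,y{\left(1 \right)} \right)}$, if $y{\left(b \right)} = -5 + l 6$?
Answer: $7175$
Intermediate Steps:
$y{\left(b \right)} = -11$ ($y{\left(b \right)} = -5 - 6 = -11$)
$\left(-41\right) \left(-25\right) c{\left(-4,y{\left(1 \right)} \right)} = \left(-41\right) \left(-25\right) 7 = 1025 \cdot 7 = 7175$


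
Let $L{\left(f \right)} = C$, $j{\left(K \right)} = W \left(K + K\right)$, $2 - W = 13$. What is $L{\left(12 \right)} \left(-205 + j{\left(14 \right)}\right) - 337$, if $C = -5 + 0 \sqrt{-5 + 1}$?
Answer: $2228$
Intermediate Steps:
$W = -11$ ($W = 2 - 13 = -11$)
$j{\left(K \right)} = - 22 K$ ($j{\left(K \right)} = - 11 \left(K + K\right) = - 11 \cdot 2 K = - 22 K$)
$C = -5$ ($C = -5 + 0 \sqrt{-4} = -5 + 0 \cdot 2 i = -5 + 0 = -5$)
$L{\left(f \right)} = -5$
$L{\left(12 \right)} \left(-205 + j{\left(14 \right)}\right) - 337 = - 5 \left(-205 - 308\right) - 337 = \left(-5\right) \left(-513\right) - 337 = 2565 - 337 = 2228$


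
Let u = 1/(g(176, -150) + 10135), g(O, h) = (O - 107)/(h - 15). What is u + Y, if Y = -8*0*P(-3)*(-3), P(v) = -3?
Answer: 55/557402 ≈ 9.8672e-5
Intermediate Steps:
g(O, h) = (-107 + O)/(-15 + h)
Y = 0 (Y = -8*0*(-3)*(-3) = -0*(-3) = -8*0 = 0)
u = 55/557402 (u = 1/((-107 + 176)/(-15 - 150) + 10135) = 1/(69/(-165) + 10135) = 1/(-1/165*69 + 10135) = 1/(-23/55 + 10135) = 1/(557402/55) = 55/557402 ≈ 9.8672e-5)
u + Y = 55/557402 + 0 = 55/557402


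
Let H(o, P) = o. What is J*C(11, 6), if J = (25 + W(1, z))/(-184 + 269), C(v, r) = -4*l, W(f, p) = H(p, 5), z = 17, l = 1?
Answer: -168/85 ≈ -1.9765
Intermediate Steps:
W(f, p) = p
C(v, r) = -4 (C(v, r) = -4*1 = -4)
J = 42/85 (J = (25 + 17)/(-184 + 269) = 42/85 ≈ 0.49412)
J*C(11, 6) = (42/85)*(-4) = -168/85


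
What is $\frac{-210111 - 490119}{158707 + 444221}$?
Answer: $- \frac{116705}{100488} \approx -1.1614$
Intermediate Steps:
$\frac{-210111 - 490119}{158707 + 444221} = - \frac{700230}{602928} = \left(-700230\right) \frac{1}{602928} = - \frac{116705}{100488}$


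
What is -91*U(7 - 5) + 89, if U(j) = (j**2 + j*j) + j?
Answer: -821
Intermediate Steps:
U(j) = j + 2*j**2 (U(j) = (j**2 + j**2) + j = 2*j**2 + j = j + 2*j**2)
-91*U(7 - 5) + 89 = -91*(7 - 5)*(1 + 2*(7 - 5)) + 89 = -182*(1 + 2*2) + 89 = -182*(1 + 4) + 89 = -182*5 + 89 = -91*10 + 89 = -910 + 89 = -821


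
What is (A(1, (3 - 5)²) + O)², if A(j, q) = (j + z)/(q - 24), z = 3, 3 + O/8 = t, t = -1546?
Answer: 3839165521/25 ≈ 1.5357e+8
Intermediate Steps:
O = -12392 (O = -24 + 8*(-1546) = -24 - 12368 = -12392)
A(j, q) = (3 + j)/(-24 + q) (A(j, q) = (j + 3)/(q - 24) = (3 + j)/(-24 + q))
(A(1, (3 - 5)²) + O)² = ((3 + 1)/(-24 + (3 - 5)²) - 12392)² = (4/(-24 + (-2)²) - 12392)² = (4/(-24 + 4) - 12392)² = (4/(-20) - 12392)² = (-1/20*4 - 12392)² = (-⅕ - 12392)² = (-61961/5)² = 3839165521/25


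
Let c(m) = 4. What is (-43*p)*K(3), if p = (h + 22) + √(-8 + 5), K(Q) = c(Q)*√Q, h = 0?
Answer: -3784*√3 - 516*I ≈ -6554.1 - 516.0*I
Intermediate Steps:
K(Q) = 4*√Q
p = 22 + I*√3 (p = (0 + 22) + √(-8 + 5) = 22 + √(-3) = 22 + I*√3 ≈ 22.0 + 1.732*I)
(-43*p)*K(3) = (-43*(22 + I*√3))*(4*√3) = (-946 - 43*I*√3)*(4*√3) = 4*√3*(-946 - 43*I*√3)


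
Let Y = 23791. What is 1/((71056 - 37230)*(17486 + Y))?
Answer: 1/1396235802 ≈ 7.1621e-10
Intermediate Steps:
1/((71056 - 37230)*(17486 + Y)) = 1/((71056 - 37230)*(17486 + 23791)) = 1/(33826*41277) = (1/33826)*(1/41277) = 1/1396235802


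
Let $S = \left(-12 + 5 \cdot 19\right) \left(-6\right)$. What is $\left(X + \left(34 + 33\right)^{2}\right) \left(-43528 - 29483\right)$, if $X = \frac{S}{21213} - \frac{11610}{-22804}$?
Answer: $- \frac{8808977552077357}{26874514} \approx -3.2778 \cdot 10^{8}$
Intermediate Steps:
$S = -498$ ($S = \left(-12 + 95\right) \left(-6\right) = 83 \left(-6\right) = -498$)
$X = \frac{39154423}{80623542}$ ($X = - \frac{498}{21213} - \frac{11610}{-22804} = \left(-498\right) \frac{1}{21213} - - \frac{5805}{11402} = - \frac{166}{7071} + \frac{5805}{11402} = \frac{39154423}{80623542} \approx 0.48564$)
$\left(X + \left(34 + 33\right)^{2}\right) \left(-43528 - 29483\right) = \left(\frac{39154423}{80623542} + \left(34 + 33\right)^{2}\right) \left(-43528 - 29483\right) = \left(\frac{39154423}{80623542} + 67^{2}\right) \left(-73011\right) = \left(\frac{39154423}{80623542} + 4489\right) \left(-73011\right) = \frac{361958234461}{80623542} \left(-73011\right) = - \frac{8808977552077357}{26874514}$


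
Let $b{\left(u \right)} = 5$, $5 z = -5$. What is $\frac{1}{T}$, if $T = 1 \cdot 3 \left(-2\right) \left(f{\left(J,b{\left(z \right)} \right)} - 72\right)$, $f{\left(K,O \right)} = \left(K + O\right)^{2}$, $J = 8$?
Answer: $- \frac{1}{582} \approx -0.0017182$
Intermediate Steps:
$z = -1$ ($z = \frac{1}{5} \left(-5\right) = -1$)
$T = -582$ ($T = 1 \cdot 3 \left(-2\right) \left(\left(8 + 5\right)^{2} - 72\right) = 3 \left(-2\right) \left(13^{2} - 72\right) = - 6 \left(169 - 72\right) = \left(-6\right) 97 = -582$)
$\frac{1}{T} = \frac{1}{-582} = - \frac{1}{582}$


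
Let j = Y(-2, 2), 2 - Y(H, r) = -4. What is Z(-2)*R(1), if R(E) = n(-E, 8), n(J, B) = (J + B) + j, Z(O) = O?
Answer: -26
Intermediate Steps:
Y(H, r) = 6 (Y(H, r) = 2 - 1*(-4) = 2 + 4 = 6)
j = 6
n(J, B) = 6 + B + J (n(J, B) = (J + B) + 6 = (B + J) + 6 = 6 + B + J)
R(E) = 14 - E (R(E) = 6 + 8 - E = 14 - E)
Z(-2)*R(1) = -2*(14 - 1*1) = -2*(14 - 1) = -2*13 = -26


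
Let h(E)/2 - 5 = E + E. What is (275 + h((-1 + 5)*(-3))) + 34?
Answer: 271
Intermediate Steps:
h(E) = 10 + 4*E (h(E) = 10 + 2*(E + E) = 10 + 2*(2*E) = 10 + 4*E)
(275 + h((-1 + 5)*(-3))) + 34 = (275 + (10 + 4*((-1 + 5)*(-3)))) + 34 = (275 + (10 + 4*(4*(-3)))) + 34 = (275 + (10 + 4*(-12))) + 34 = (275 + (10 - 48)) + 34 = (275 - 38) + 34 = 237 + 34 = 271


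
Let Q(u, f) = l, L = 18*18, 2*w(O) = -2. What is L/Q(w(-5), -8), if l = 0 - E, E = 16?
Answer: -81/4 ≈ -20.250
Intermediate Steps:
w(O) = -1 (w(O) = (½)*(-2) = -1)
L = 324
l = -16 (l = 0 - 1*16 = 0 - 16 = -16)
Q(u, f) = -16
L/Q(w(-5), -8) = 324/(-16) = 324*(-1/16) = -81/4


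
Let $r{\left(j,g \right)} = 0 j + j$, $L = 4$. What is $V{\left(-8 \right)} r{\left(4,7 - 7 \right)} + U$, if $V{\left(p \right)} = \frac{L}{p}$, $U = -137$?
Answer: $-139$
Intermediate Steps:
$V{\left(p \right)} = \frac{4}{p}$
$r{\left(j,g \right)} = j$ ($r{\left(j,g \right)} = 0 + j = j$)
$V{\left(-8 \right)} r{\left(4,7 - 7 \right)} + U = \frac{4}{-8} \cdot 4 - 137 = 4 \left(- \frac{1}{8}\right) 4 - 137 = \left(- \frac{1}{2}\right) 4 - 137 = -2 - 137 = -139$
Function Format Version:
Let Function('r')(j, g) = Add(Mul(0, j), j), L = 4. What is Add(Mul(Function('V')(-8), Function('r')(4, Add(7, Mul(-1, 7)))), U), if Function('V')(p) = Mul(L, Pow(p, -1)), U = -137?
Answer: -139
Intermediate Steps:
Function('V')(p) = Mul(4, Pow(p, -1))
Function('r')(j, g) = j (Function('r')(j, g) = Add(0, j) = j)
Add(Mul(Function('V')(-8), Function('r')(4, Add(7, Mul(-1, 7)))), U) = Add(Mul(Mul(4, Pow(-8, -1)), 4), -137) = Add(Mul(Mul(4, Rational(-1, 8)), 4), -137) = Add(Mul(Rational(-1, 2), 4), -137) = Add(-2, -137) = -139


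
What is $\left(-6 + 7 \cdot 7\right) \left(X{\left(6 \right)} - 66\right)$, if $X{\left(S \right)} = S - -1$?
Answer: $-2537$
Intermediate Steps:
$X{\left(S \right)} = 1 + S$ ($X{\left(S \right)} = S + 1 = 1 + S$)
$\left(-6 + 7 \cdot 7\right) \left(X{\left(6 \right)} - 66\right) = \left(-6 + 7 \cdot 7\right) \left(\left(1 + 6\right) - 66\right) = \left(-6 + 49\right) \left(7 - 66\right) = 43 \left(-59\right) = -2537$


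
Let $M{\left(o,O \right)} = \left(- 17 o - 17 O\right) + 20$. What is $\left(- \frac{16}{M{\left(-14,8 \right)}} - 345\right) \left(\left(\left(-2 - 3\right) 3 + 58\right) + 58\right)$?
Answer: $- \frac{2126353}{61} \approx -34858.0$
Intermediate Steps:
$M{\left(o,O \right)} = 20 - 17 O - 17 o$ ($M{\left(o,O \right)} = \left(- 17 O - 17 o\right) + 20 = 20 - 17 O - 17 o$)
$\left(- \frac{16}{M{\left(-14,8 \right)}} - 345\right) \left(\left(\left(-2 - 3\right) 3 + 58\right) + 58\right) = \left(- \frac{16}{20 - 136 - -238} - 345\right) \left(\left(\left(-2 - 3\right) 3 + 58\right) + 58\right) = \left(- \frac{16}{20 - 136 + 238} - 345\right) \left(\left(\left(-5\right) 3 + 58\right) + 58\right) = \left(- \frac{16}{122} - 345\right) \left(\left(-15 + 58\right) + 58\right) = \left(\left(-16\right) \frac{1}{122} - 345\right) \left(43 + 58\right) = \left(- \frac{8}{61} - 345\right) 101 = \left(- \frac{21053}{61}\right) 101 = - \frac{2126353}{61}$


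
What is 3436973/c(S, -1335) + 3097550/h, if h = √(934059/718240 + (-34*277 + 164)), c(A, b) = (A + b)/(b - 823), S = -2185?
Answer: 3708493867/1760 - 830143400*I*√66456589010/6645658901 ≈ 2.1071e+6 - 32202.0*I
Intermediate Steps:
c(A, b) = (A + b)/(-823 + b)
h = I*√66456589010/2680 (h = √(934059*(1/718240) + (-9418 + 164)) = √(934059/718240 - 9254) = √(-6645658901/718240) = I*√66456589010/2680 ≈ 96.191*I)
3436973/c(S, -1335) + 3097550/h = 3436973/(((-2185 - 1335)/(-823 - 1335))) + 3097550/((I*√66456589010/2680)) = 3436973/((-3520/(-2158))) + 3097550*(-268*I*√66456589010/6645658901) = 3436973/((-1/2158*(-3520))) - 830143400*I*√66456589010/6645658901 = 3436973/(1760/1079) - 830143400*I*√66456589010/6645658901 = 3436973*(1079/1760) - 830143400*I*√66456589010/6645658901 = 3708493867/1760 - 830143400*I*√66456589010/6645658901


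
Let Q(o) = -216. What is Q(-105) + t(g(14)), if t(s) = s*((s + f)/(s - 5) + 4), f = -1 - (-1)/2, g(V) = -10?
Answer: -263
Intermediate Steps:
f = -½ (f = -1 - (-1)/2 = -1 - 1*(-½) = -1 + ½ = -½ ≈ -0.50000)
t(s) = s*(4 + (-½ + s)/(-5 + s)) (t(s) = s*((s - ½)/(s - 5) + 4) = s*((-½ + s)/(-5 + s) + 4) = s*(4 + (-½ + s)/(-5 + s)))
Q(-105) + t(g(14)) = -216 + (½)*(-10)*(-41 + 10*(-10))/(-5 - 10) = -216 + (½)*(-10)*(-41 - 100)/(-15) = -216 + (½)*(-10)*(-1/15)*(-141) = -216 - 47 = -263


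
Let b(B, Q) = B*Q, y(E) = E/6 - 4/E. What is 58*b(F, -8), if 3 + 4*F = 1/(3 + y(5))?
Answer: 28188/91 ≈ 309.76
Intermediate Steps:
y(E) = -4/E + E/6 (y(E) = E*(⅙) - 4/E = E/6 - 4/E = -4/E + E/6)
F = -243/364 (F = -¾ + 1/(4*(3 + (-4/5 + (⅙)*5))) = -¾ + 1/(4*(3 + (-4*⅕ + ⅚))) = -¾ + 1/(4*(3 + (-⅘ + ⅚))) = -¾ + 1/(4*(3 + 1/30)) = -¾ + 1/(4*(91/30)) = -¾ + (¼)*(30/91) = -¾ + 15/182 = -243/364 ≈ -0.66758)
58*b(F, -8) = 58*(-243/364*(-8)) = 58*(486/91) = 28188/91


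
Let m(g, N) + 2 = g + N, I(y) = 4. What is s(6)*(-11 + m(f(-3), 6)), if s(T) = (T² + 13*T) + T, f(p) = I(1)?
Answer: -360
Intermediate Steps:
f(p) = 4
m(g, N) = -2 + N + g (m(g, N) = -2 + (g + N) = -2 + (N + g) = -2 + N + g)
s(T) = T² + 14*T
s(6)*(-11 + m(f(-3), 6)) = (6*(14 + 6))*(-11 + (-2 + 6 + 4)) = (6*20)*(-11 + 8) = 120*(-3) = -360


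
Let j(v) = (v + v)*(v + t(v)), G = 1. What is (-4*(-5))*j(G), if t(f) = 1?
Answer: 80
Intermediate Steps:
j(v) = 2*v*(1 + v) (j(v) = (v + v)*(v + 1) = (2*v)*(1 + v) = 2*v*(1 + v))
(-4*(-5))*j(G) = (-4*(-5))*(2*1*(1 + 1)) = 20*(2*1*2) = 20*4 = 80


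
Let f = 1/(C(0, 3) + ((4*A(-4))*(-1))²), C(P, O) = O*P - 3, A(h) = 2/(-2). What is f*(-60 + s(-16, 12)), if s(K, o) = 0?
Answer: -60/13 ≈ -4.6154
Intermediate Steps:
A(h) = -1 (A(h) = 2*(-½) = -1)
C(P, O) = -3 + O*P
f = 1/13 (f = 1/((-3 + 3*0) + ((4*(-1))*(-1))²) = 1/((-3 + 0) + (-4*(-1))²) = 1/(-3 + 4²) = 1/(-3 + 16) = 1/13 ≈ 0.076923)
f*(-60 + s(-16, 12)) = (-60 + 0)/13 = (1/13)*(-60) = -60/13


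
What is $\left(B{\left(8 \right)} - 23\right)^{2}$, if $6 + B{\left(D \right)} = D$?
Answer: $441$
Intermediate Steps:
$B{\left(D \right)} = -6 + D$
$\left(B{\left(8 \right)} - 23\right)^{2} = \left(\left(-6 + 8\right) - 23\right)^{2} = \left(2 - 23\right)^{2} = \left(-21\right)^{2} = 441$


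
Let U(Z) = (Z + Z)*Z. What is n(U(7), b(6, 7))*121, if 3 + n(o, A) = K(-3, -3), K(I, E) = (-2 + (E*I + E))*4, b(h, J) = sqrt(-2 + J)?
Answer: 1573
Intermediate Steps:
K(I, E) = -8 + 4*E + 4*E*I (K(I, E) = (-2 + (E + E*I))*4 = (-2 + E + E*I)*4 = -8 + 4*E + 4*E*I)
U(Z) = 2*Z**2 (U(Z) = (2*Z)*Z = 2*Z**2)
n(o, A) = 13 (n(o, A) = -3 + (-8 + 4*(-3) + 4*(-3)*(-3)) = -3 + (-8 - 12 + 36) = -3 + 16 = 13)
n(U(7), b(6, 7))*121 = 13*121 = 1573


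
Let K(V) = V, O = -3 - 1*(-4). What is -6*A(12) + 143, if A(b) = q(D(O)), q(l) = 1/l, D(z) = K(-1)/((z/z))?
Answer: 149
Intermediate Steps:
O = 1 (O = -3 + 4 = 1)
D(z) = -1 (D(z) = -1/(z/z) = -1/1 = -1*1 = -1)
q(l) = 1/l
A(b) = -1 (A(b) = 1/(-1) = -1)
-6*A(12) + 143 = -6*(-1) + 143 = 6 + 143 = 149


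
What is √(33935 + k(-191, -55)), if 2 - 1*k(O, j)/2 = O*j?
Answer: √12929 ≈ 113.71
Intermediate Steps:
k(O, j) = 4 - 2*O*j
√(33935 + k(-191, -55)) = √(33935 + (4 - 2*(-191)*(-55))) = √(33935 + (4 - 21010)) = √(33935 - 21006) = √12929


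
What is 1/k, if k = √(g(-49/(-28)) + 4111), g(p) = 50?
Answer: √4161/4161 ≈ 0.015502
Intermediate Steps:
k = √4161 (k = √(50 + 4111) = √4161 ≈ 64.506)
1/k = 1/(√4161) = √4161/4161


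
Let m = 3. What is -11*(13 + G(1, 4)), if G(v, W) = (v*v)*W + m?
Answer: -220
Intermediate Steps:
G(v, W) = 3 + W*v² (G(v, W) = (v*v)*W + 3 = v²*W + 3 = W*v² + 3 = 3 + W*v²)
-11*(13 + G(1, 4)) = -11*(13 + (3 + 4*1²)) = -11*(13 + (3 + 4*1)) = -11*(13 + (3 + 4)) = -11*(13 + 7) = -11*20 = -220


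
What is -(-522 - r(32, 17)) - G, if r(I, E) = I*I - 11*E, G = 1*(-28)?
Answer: 1387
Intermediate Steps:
G = -28
r(I, E) = I² - 11*E
-(-522 - r(32, 17)) - G = -(-522 - (32² - 11*17)) - 1*(-28) = -(-522 - (1024 - 187)) + 28 = -(-522 - 1*837) + 28 = -(-522 - 837) + 28 = -1*(-1359) + 28 = 1359 + 28 = 1387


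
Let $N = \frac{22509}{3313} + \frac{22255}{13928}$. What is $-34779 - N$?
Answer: $- \frac{1605210770623}{46143464} \approx -34787.0$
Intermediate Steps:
$N = \frac{387236167}{46143464}$ ($N = 22509 \cdot \frac{1}{3313} + 22255 \cdot \frac{1}{13928} = \frac{22509}{3313} + \frac{22255}{13928} = \frac{387236167}{46143464} \approx 8.392$)
$-34779 - N = -34779 - \frac{387236167}{46143464} = - \frac{1605210770623}{46143464}$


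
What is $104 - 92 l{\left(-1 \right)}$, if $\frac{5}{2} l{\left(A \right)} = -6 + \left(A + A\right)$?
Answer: $\frac{1992}{5} \approx 398.4$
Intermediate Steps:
$l{\left(A \right)} = - \frac{12}{5} + \frac{4 A}{5}$ ($l{\left(A \right)} = \frac{2 \left(-6 + \left(A + A\right)\right)}{5} = \frac{2 \left(-6 + 2 A\right)}{5} = - \frac{12}{5} + \frac{4 A}{5}$)
$104 - 92 l{\left(-1 \right)} = 104 - 92 \left(- \frac{12}{5} + \frac{4}{5} \left(-1\right)\right) = 104 - 92 \left(- \frac{12}{5} - \frac{4}{5}\right) = 104 - - \frac{1472}{5} = 104 + \frac{1472}{5} = \frac{1992}{5}$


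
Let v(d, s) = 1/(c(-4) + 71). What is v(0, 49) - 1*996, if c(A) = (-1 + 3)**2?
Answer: -74699/75 ≈ -995.99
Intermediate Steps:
c(A) = 4 (c(A) = 2**2 = 4)
v(d, s) = 1/75 (v(d, s) = 1/(4 + 71) = 1/75)
v(0, 49) - 1*996 = 1/75 - 1*996 = 1/75 - 996 = -74699/75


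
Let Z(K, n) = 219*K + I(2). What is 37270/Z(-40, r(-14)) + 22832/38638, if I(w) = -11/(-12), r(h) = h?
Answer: -7440305216/2030600771 ≈ -3.6641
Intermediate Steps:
I(w) = 11/12 (I(w) = -11*(-1/12) = 11/12)
Z(K, n) = 11/12 + 219*K (Z(K, n) = 219*K + 11/12 = 11/12 + 219*K)
37270/Z(-40, r(-14)) + 22832/38638 = 37270/(11/12 + 219*(-40)) + 22832/38638 = 37270/(11/12 - 8760) + 22832*(1/38638) = 37270/(-105109/12) + 11416/19319 = 37270*(-12/105109) + 11416/19319 = -447240/105109 + 11416/19319 = -7440305216/2030600771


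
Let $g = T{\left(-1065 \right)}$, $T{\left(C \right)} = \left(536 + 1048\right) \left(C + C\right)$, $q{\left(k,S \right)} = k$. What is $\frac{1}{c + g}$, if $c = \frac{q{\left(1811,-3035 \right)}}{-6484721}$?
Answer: $- \frac{6484721}{21878929878131} \approx -2.9639 \cdot 10^{-7}$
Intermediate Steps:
$T{\left(C \right)} = 3168 C$ ($T{\left(C \right)} = 1584 \cdot 2 C = 3168 C$)
$c = - \frac{1811}{6484721}$ ($c = \frac{1811}{-6484721} = 1811 \left(- \frac{1}{6484721}\right) = - \frac{1811}{6484721} \approx -0.00027927$)
$g = -3373920$ ($g = 3168 \left(-1065\right) = -3373920$)
$\frac{1}{c + g} = \frac{1}{- \frac{1811}{6484721} - 3373920} = \frac{1}{- \frac{21878929878131}{6484721}} = - \frac{6484721}{21878929878131}$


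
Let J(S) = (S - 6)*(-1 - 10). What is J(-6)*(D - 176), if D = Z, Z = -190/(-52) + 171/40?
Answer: -2884101/130 ≈ -22185.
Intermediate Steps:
J(S) = 66 - 11*S (J(S) = (-6 + S)*(-11) = 66 - 11*S)
Z = 4123/520 (Z = -190*(-1/52) + 171*(1/40) = 95/26 + 171/40 = 4123/520 ≈ 7.9288)
D = 4123/520 ≈ 7.9288
J(-6)*(D - 176) = (66 - 11*(-6))*(4123/520 - 176) = (66 + 66)*(-87397/520) = 132*(-87397/520) = -2884101/130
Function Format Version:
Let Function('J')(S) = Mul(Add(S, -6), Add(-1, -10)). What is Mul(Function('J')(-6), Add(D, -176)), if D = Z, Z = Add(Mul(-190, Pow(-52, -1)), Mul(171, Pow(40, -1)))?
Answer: Rational(-2884101, 130) ≈ -22185.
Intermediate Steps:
Function('J')(S) = Add(66, Mul(-11, S)) (Function('J')(S) = Mul(Add(-6, S), -11) = Add(66, Mul(-11, S)))
Z = Rational(4123, 520) (Z = Add(Mul(-190, Rational(-1, 52)), Mul(171, Rational(1, 40))) = Add(Rational(95, 26), Rational(171, 40)) = Rational(4123, 520) ≈ 7.9288)
D = Rational(4123, 520) ≈ 7.9288
Mul(Function('J')(-6), Add(D, -176)) = Mul(Add(66, Mul(-11, -6)), Add(Rational(4123, 520), -176)) = Mul(Add(66, 66), Rational(-87397, 520)) = Mul(132, Rational(-87397, 520)) = Rational(-2884101, 130)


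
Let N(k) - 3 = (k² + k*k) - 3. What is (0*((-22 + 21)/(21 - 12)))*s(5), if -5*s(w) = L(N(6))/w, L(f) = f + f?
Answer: 0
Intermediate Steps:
N(k) = 2*k² (N(k) = 3 + ((k² + k*k) - 3) = 3 + ((k² + k²) - 3) = 3 + (2*k² - 3) = 3 + (-3 + 2*k²) = 2*k²)
L(f) = 2*f
s(w) = -144/(5*w) (s(w) = -2*(2*6²)/(5*w) = -2*(2*36)/(5*w) = -2*72/(5*w) = -144/(5*w))
(0*((-22 + 21)/(21 - 12)))*s(5) = (0*((-22 + 21)/(21 - 12)))*(-144/5/5) = (0*(-1/9))*(-144/5*⅕) = (0*(-1*⅑))*(-144/25) = (0*(-⅑))*(-144/25) = 0*(-144/25) = 0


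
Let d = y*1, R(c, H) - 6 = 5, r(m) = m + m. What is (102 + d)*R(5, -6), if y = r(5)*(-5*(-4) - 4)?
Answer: 2882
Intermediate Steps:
r(m) = 2*m
y = 160 (y = (2*5)*(-5*(-4) - 4) = 10*(20 - 4) = 10*16 = 160)
R(c, H) = 11 (R(c, H) = 6 + 5 = 11)
d = 160 (d = 160*1 = 160)
(102 + d)*R(5, -6) = (102 + 160)*11 = 262*11 = 2882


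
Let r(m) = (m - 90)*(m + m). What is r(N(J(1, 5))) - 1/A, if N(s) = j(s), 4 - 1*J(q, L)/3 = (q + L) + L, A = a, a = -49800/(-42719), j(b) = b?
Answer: 232124881/49800 ≈ 4661.1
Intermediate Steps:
a = 49800/42719 (a = -49800*(-1/42719) = 49800/42719 ≈ 1.1658)
A = 49800/42719 ≈ 1.1658
J(q, L) = 12 - 6*L - 3*q (J(q, L) = 12 - 3*((q + L) + L) = 12 - 3*((L + q) + L) = 12 - 3*(q + 2*L) = 12 + (-6*L - 3*q) = 12 - 6*L - 3*q)
N(s) = s
r(m) = 2*m*(-90 + m) (r(m) = (-90 + m)*(2*m) = 2*m*(-90 + m))
r(N(J(1, 5))) - 1/A = 2*(12 - 6*5 - 3*1)*(-90 + (12 - 6*5 - 3*1)) - 1/49800/42719 = 2*(12 - 30 - 3)*(-90 + (12 - 30 - 3)) - 1*42719/49800 = 2*(-21)*(-90 - 21) - 42719/49800 = 2*(-21)*(-111) - 42719/49800 = 4662 - 42719/49800 = 232124881/49800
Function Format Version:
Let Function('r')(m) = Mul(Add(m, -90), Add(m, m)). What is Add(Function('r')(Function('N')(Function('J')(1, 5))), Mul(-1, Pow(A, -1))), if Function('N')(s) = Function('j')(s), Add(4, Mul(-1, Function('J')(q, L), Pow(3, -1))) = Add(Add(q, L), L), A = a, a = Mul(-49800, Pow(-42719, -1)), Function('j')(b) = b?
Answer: Rational(232124881, 49800) ≈ 4661.1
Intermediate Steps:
a = Rational(49800, 42719) (a = Mul(-49800, Rational(-1, 42719)) = Rational(49800, 42719) ≈ 1.1658)
A = Rational(49800, 42719) ≈ 1.1658
Function('J')(q, L) = Add(12, Mul(-6, L), Mul(-3, q)) (Function('J')(q, L) = Add(12, Mul(-3, Add(Add(q, L), L))) = Add(12, Mul(-3, Add(Add(L, q), L))) = Add(12, Mul(-3, Add(q, Mul(2, L)))) = Add(12, Add(Mul(-6, L), Mul(-3, q))) = Add(12, Mul(-6, L), Mul(-3, q)))
Function('N')(s) = s
Function('r')(m) = Mul(2, m, Add(-90, m)) (Function('r')(m) = Mul(Add(-90, m), Mul(2, m)) = Mul(2, m, Add(-90, m)))
Add(Function('r')(Function('N')(Function('J')(1, 5))), Mul(-1, Pow(A, -1))) = Add(Mul(2, Add(12, Mul(-6, 5), Mul(-3, 1)), Add(-90, Add(12, Mul(-6, 5), Mul(-3, 1)))), Mul(-1, Pow(Rational(49800, 42719), -1))) = Add(Mul(2, Add(12, -30, -3), Add(-90, Add(12, -30, -3))), Mul(-1, Rational(42719, 49800))) = Add(Mul(2, -21, Add(-90, -21)), Rational(-42719, 49800)) = Add(Mul(2, -21, -111), Rational(-42719, 49800)) = Add(4662, Rational(-42719, 49800)) = Rational(232124881, 49800)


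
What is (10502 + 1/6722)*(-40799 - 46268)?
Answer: -6146446542815/6722 ≈ -9.1438e+8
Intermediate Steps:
(10502 + 1/6722)*(-40799 - 46268) = (10502 + 1/6722)*(-87067) = (70594445/6722)*(-87067) = -6146446542815/6722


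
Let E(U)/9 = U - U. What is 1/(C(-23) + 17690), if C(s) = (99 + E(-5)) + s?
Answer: 1/17766 ≈ 5.6287e-5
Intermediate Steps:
E(U) = 0 (E(U) = 9*(U - U) = 9*0 = 0)
C(s) = 99 + s (C(s) = (99 + 0) + s = 99 + s)
1/(C(-23) + 17690) = 1/((99 - 23) + 17690) = 1/(76 + 17690) = 1/17766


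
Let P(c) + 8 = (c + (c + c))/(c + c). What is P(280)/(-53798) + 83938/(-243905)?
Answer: -9028222283/26243202380 ≈ -0.34402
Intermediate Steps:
P(c) = -13/2 (P(c) = -8 + (c + (c + c))/(c + c) = -8 + (c + 2*c)/((2*c)) = -8 + (3*c)*(1/(2*c)) = -8 + 3/2 = -13/2)
P(280)/(-53798) + 83938/(-243905) = -13/2/(-53798) + 83938/(-243905) = -13/2*(-1/53798) + 83938*(-1/243905) = 13/107596 - 83938/243905 = -9028222283/26243202380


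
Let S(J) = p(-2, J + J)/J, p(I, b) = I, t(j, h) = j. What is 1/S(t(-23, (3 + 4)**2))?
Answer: 23/2 ≈ 11.500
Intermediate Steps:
S(J) = -2/J
1/S(t(-23, (3 + 4)**2)) = 1/(-2/(-23)) = 1/(-2*(-1/23)) = 1/(2/23) = 23/2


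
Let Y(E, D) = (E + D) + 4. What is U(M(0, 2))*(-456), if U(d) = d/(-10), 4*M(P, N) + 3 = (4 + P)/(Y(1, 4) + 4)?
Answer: -399/13 ≈ -30.692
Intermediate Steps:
Y(E, D) = 4 + D + E (Y(E, D) = (D + E) + 4 = 4 + D + E)
M(P, N) = -35/52 + P/52 (M(P, N) = -¾ + ((4 + P)/((4 + 4 + 1) + 4))/4 = -¾ + ((4 + P)/(9 + 4))/4 = -¾ + ((4 + P)/13)/4 = -¾ + ((4 + P)*(1/13))/4 = -¾ + (4/13 + P/13)/4 = -¾ + (1/13 + P/52) = -35/52 + P/52)
U(d) = -d/10 (U(d) = d*(-⅒) = -d/10)
U(M(0, 2))*(-456) = -(-35/52 + (1/52)*0)/10*(-456) = -(-35/52 + 0)/10*(-456) = -⅒*(-35/52)*(-456) = (7/104)*(-456) = -399/13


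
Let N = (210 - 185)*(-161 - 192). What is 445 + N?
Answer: -8380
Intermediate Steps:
N = -8825 (N = 25*(-353) = -8825)
445 + N = 445 - 8825 = -8380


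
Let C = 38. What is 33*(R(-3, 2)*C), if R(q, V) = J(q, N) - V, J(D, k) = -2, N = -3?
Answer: -5016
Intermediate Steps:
R(q, V) = -2 - V
33*(R(-3, 2)*C) = 33*((-2 - 1*2)*38) = 33*((-2 - 2)*38) = 33*(-4*38) = 33*(-152) = -5016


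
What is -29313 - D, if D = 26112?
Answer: -55425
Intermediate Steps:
-29313 - D = -29313 - 1*26112 = -29313 - 26112 = -55425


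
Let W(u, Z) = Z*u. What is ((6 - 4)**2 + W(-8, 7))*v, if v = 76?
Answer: -3952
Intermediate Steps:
((6 - 4)**2 + W(-8, 7))*v = ((6 - 4)**2 + 7*(-8))*76 = (2**2 - 56)*76 = (4 - 56)*76 = -52*76 = -3952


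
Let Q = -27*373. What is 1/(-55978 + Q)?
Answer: -1/66049 ≈ -1.5140e-5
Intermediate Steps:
Q = -10071
1/(-55978 + Q) = 1/(-55978 - 10071) = 1/(-66049) = -1/66049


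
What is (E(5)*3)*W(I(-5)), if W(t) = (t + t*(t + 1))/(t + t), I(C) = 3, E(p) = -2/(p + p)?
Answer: -3/2 ≈ -1.5000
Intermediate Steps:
E(p) = -1/p (E(p) = -2*1/(2*p) = -1/p)
W(t) = (t + t*(1 + t))/(2*t) (W(t) = (t + t*(1 + t))/((2*t)) = (t + t*(1 + t))*(1/(2*t)) = (t + t*(1 + t))/(2*t))
(E(5)*3)*W(I(-5)) = (-1/5*3)*(1 + (½)*3) = (-1*⅕*3)*(1 + 3/2) = -⅕*3*(5/2) = -⅗*5/2 = -3/2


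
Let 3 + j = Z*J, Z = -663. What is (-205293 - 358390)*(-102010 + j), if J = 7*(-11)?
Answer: 28726413046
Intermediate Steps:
J = -77
j = 51048 (j = -3 - 663*(-77) = -3 + 51051 = 51048)
(-205293 - 358390)*(-102010 + j) = (-205293 - 358390)*(-102010 + 51048) = -563683*(-50962) = 28726413046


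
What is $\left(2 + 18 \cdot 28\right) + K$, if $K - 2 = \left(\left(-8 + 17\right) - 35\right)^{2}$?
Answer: $1184$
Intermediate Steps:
$K = 678$ ($K = 2 + \left(\left(-8 + 17\right) - 35\right)^{2} = 2 + \left(9 - 35\right)^{2} = 2 + \left(-26\right)^{2} = 2 + 676 = 678$)
$\left(2 + 18 \cdot 28\right) + K = \left(2 + 18 \cdot 28\right) + 678 = \left(2 + 504\right) + 678 = 506 + 678 = 1184$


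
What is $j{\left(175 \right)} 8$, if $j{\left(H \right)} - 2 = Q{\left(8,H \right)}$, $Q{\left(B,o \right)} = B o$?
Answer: $11216$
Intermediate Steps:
$j{\left(H \right)} = 2 + 8 H$
$j{\left(175 \right)} 8 = \left(2 + 8 \cdot 175\right) 8 = \left(2 + 1400\right) 8 = 1402 \cdot 8 = 11216$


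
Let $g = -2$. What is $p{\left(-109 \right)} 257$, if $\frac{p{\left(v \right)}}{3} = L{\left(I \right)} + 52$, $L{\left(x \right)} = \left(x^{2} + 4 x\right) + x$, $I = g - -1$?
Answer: $37008$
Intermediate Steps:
$I = -1$ ($I = -2 - -1 = -2 + 1 = -1$)
$L{\left(x \right)} = x^{2} + 5 x$
$p{\left(v \right)} = 144$ ($p{\left(v \right)} = 3 \left(- (5 - 1) + 52\right) = 3 \left(\left(-1\right) 4 + 52\right) = 3 \left(-4 + 52\right) = 3 \cdot 48 = 144$)
$p{\left(-109 \right)} 257 = 144 \cdot 257 = 37008$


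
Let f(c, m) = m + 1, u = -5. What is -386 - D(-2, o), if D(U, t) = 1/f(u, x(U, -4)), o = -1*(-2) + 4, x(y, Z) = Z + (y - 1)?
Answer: -2315/6 ≈ -385.83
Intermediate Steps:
x(y, Z) = -1 + Z + y (x(y, Z) = Z + (-1 + y) = -1 + Z + y)
o = 6 (o = 2 + 4 = 6)
f(c, m) = 1 + m
D(U, t) = 1/(-4 + U) (D(U, t) = 1/(1 + (-1 - 4 + U)) = 1/(1 + (-5 + U)) = 1/(-4 + U))
-386 - D(-2, o) = -386 - 1/(-4 - 2) = -386 - 1/(-6) = -386 - 1*(-1/6) = -386 + 1/6 = -2315/6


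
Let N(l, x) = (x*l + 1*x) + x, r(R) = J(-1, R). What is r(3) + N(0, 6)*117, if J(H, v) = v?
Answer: 1407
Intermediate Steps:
r(R) = R
N(l, x) = 2*x + l*x (N(l, x) = (l*x + x) + x = (x + l*x) + x = 2*x + l*x)
r(3) + N(0, 6)*117 = 3 + (6*(2 + 0))*117 = 3 + (6*2)*117 = 3 + 12*117 = 3 + 1404 = 1407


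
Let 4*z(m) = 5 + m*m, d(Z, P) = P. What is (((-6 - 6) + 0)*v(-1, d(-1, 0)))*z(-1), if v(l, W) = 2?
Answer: -36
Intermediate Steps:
z(m) = 5/4 + m**2/4 (z(m) = (5 + m*m)/4 = (5 + m**2)/4 = 5/4 + m**2/4)
(((-6 - 6) + 0)*v(-1, d(-1, 0)))*z(-1) = (((-6 - 6) + 0)*2)*(5/4 + (1/4)*(-1)**2) = ((-12 + 0)*2)*(5/4 + (1/4)*1) = (-12*2)*(5/4 + 1/4) = -24*3/2 = -36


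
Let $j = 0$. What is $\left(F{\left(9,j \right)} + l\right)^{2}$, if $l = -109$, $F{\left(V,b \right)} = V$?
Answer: $10000$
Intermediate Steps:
$\left(F{\left(9,j \right)} + l\right)^{2} = \left(9 - 109\right)^{2} = \left(-100\right)^{2} = 10000$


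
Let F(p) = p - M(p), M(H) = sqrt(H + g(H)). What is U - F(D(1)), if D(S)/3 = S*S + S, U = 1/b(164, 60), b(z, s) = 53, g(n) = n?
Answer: -317/53 + 2*sqrt(3) ≈ -2.5170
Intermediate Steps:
M(H) = sqrt(2)*sqrt(H) (M(H) = sqrt(H + H) = sqrt(2*H) = sqrt(2)*sqrt(H))
U = 1/53 ≈ 0.018868
D(S) = 3*S + 3*S**2 (D(S) = 3*(S*S + S) = 3*(S**2 + S) = 3*(S + S**2) = 3*S + 3*S**2)
F(p) = p - sqrt(2)*sqrt(p)
U - F(D(1)) = 1/53 - (3*1*(1 + 1) - sqrt(2)*sqrt(3*1*(1 + 1))) = 1/53 - (3*1*2 - sqrt(2)*sqrt(3*1*2)) = 1/53 - (6 - sqrt(2)*sqrt(6)) = 1/53 - (6 - 2*sqrt(3)) = 1/53 + (-6 + 2*sqrt(3)) = -317/53 + 2*sqrt(3)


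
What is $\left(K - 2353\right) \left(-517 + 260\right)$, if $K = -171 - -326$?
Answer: $564886$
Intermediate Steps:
$K = 155$ ($K = -171 + 326 = 155$)
$\left(K - 2353\right) \left(-517 + 260\right) = \left(155 - 2353\right) \left(-517 + 260\right) = \left(-2198\right) \left(-257\right) = 564886$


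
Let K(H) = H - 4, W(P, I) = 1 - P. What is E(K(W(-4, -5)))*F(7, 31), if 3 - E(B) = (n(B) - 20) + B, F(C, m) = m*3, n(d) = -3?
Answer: 2325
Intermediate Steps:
K(H) = -4 + H
F(C, m) = 3*m
E(B) = 26 - B (E(B) = 3 - ((-3 - 20) + B) = 3 - (-23 + B) = 3 + (23 - B) = 26 - B)
E(K(W(-4, -5)))*F(7, 31) = (26 - (-4 + (1 - 1*(-4))))*(3*31) = (26 - (-4 + (1 + 4)))*93 = (26 - (-4 + 5))*93 = (26 - 1*1)*93 = (26 - 1)*93 = 25*93 = 2325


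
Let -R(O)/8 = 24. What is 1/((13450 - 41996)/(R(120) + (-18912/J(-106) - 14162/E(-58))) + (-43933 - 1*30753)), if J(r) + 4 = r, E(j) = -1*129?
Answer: -318247/23869862377 ≈ -1.3333e-5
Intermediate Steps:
E(j) = -129
R(O) = -192 (R(O) = -8*24 = -192)
J(r) = -4 + r
1/((13450 - 41996)/(R(120) + (-18912/J(-106) - 14162/E(-58))) + (-43933 - 1*30753)) = 1/((13450 - 41996)/(-192 + (-18912/(-4 - 106) - 14162/(-129))) + (-43933 - 1*30753)) = 1/(-28546/(-192 + (-18912/(-110) - 14162*(-1/129))) + (-43933 - 30753)) = 1/(-28546/(-192 + (-18912*(-1/110) + 14162/129)) - 74686) = 1/(-28546/(-192 + (9456/55 + 14162/129)) - 74686) = 1/(-28546/(-192 + 1998734/7095) - 74686) = 1/(-28546/636494/7095 - 74686) = 1/(-28546*7095/636494 - 74686) = 1/(-101266935/318247 - 74686) = 1/(-23869862377/318247) = -318247/23869862377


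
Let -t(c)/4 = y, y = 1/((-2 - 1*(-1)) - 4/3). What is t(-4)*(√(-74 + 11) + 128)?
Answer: 1536/7 + 36*I*√7/7 ≈ 219.43 + 13.607*I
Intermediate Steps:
y = -3/7 (y = 1/((-2 + 1) - 4*⅓) = 1/(-1 - 4/3) = 1/(-7/3) = -3/7 ≈ -0.42857)
t(c) = 12/7 (t(c) = -4*(-3/7) = 12/7)
t(-4)*(√(-74 + 11) + 128) = 12*(√(-74 + 11) + 128)/7 = 12*(√(-63) + 128)/7 = 12*(3*I*√7 + 128)/7 = 12*(128 + 3*I*√7)/7 = 1536/7 + 36*I*√7/7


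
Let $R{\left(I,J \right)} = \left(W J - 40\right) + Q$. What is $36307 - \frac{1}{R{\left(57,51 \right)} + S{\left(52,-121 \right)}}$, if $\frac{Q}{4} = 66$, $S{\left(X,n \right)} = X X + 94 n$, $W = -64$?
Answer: $\frac{425154971}{11710} \approx 36307.0$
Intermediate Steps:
$S{\left(X,n \right)} = X^{2} + 94 n$
$Q = 264$ ($Q = 4 \cdot 66 = 264$)
$R{\left(I,J \right)} = 224 - 64 J$ ($R{\left(I,J \right)} = \left(- 64 J - 40\right) + 264 = \left(-40 - 64 J\right) + 264 = 224 - 64 J$)
$36307 - \frac{1}{R{\left(57,51 \right)} + S{\left(52,-121 \right)}} = 36307 - \frac{1}{\left(224 - 3264\right) + \left(52^{2} + 94 \left(-121\right)\right)} = 36307 - \frac{1}{\left(224 - 3264\right) + \left(2704 - 11374\right)} = 36307 - \frac{1}{-3040 - 8670} = 36307 - \frac{1}{-11710} = 36307 - - \frac{1}{11710} = 36307 + \frac{1}{11710} = \frac{425154971}{11710}$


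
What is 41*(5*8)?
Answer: 1640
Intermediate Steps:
41*(5*8) = 41*40 = 1640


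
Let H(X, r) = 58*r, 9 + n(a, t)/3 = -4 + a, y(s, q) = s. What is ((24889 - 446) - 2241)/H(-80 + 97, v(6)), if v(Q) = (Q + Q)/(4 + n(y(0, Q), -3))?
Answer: -388535/348 ≈ -1116.5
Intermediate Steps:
n(a, t) = -39 + 3*a (n(a, t) = -27 + 3*(-4 + a) = -27 + (-12 + 3*a) = -39 + 3*a)
v(Q) = -2*Q/35 (v(Q) = (Q + Q)/(4 + (-39 + 3*0)) = (2*Q)/(4 + (-39 + 0)) = (2*Q)/(4 - 39) = (2*Q)/(-35) = (2*Q)*(-1/35) = -2*Q/35)
((24889 - 446) - 2241)/H(-80 + 97, v(6)) = ((24889 - 446) - 2241)/((58*(-2/35*6))) = (24443 - 2241)/((58*(-12/35))) = 22202/(-696/35) = 22202*(-35/696) = -388535/348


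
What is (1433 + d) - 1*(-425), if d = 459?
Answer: 2317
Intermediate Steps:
(1433 + d) - 1*(-425) = (1433 + 459) - 1*(-425) = 1892 + 425 = 2317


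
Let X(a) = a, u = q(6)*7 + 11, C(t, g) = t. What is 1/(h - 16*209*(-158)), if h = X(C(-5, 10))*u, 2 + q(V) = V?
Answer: 1/528157 ≈ 1.8934e-6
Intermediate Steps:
q(V) = -2 + V
u = 39 (u = (-2 + 6)*7 + 11 = 4*7 + 11 = 28 + 11 = 39)
h = -195 (h = -5*39 = -195)
1/(h - 16*209*(-158)) = 1/(-195 - 16*209*(-158)) = 1/(-195 - 3344*(-158)) = 1/(-195 + 528352) = 1/528157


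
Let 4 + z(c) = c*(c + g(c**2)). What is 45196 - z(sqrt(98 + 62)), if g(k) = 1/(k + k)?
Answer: 45040 - sqrt(10)/80 ≈ 45040.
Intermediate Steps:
g(k) = 1/(2*k)
z(c) = -4 + c*(c + 1/(2*c**2)) (z(c) = -4 + c*(c + 1/(2*(c**2))) = -4 + c*(c + 1/(2*c**2)))
45196 - z(sqrt(98 + 62)) = 45196 - (-4 + (sqrt(98 + 62))**2 + 1/(2*(sqrt(98 + 62)))) = 45196 - (-4 + (sqrt(160))**2 + 1/(2*(sqrt(160)))) = 45196 - (-4 + (4*sqrt(10))**2 + 1/(2*((4*sqrt(10))))) = 45196 - (-4 + 160 + (sqrt(10)/40)/2) = 45196 - (-4 + 160 + sqrt(10)/80) = 45196 - (156 + sqrt(10)/80) = 45196 + (-156 - sqrt(10)/80) = 45040 - sqrt(10)/80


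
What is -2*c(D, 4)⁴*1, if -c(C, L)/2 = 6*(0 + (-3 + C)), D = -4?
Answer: -99574272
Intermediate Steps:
c(C, L) = 36 - 12*C (c(C, L) = -12*(0 + (-3 + C)) = -12*(-3 + C) = -2*(-18 + 6*C) = 36 - 12*C)
-2*c(D, 4)⁴*1 = -2*(36 - 12*(-4))⁴*1 = -2*(36 + 48)⁴*1 = -2*84⁴*1 = -2*49787136*1 = -99574272*1 = -99574272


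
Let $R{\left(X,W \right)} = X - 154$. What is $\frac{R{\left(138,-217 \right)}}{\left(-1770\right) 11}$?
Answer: $\frac{8}{9735} \approx 0.00082178$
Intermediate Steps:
$R{\left(X,W \right)} = -154 + X$ ($R{\left(X,W \right)} = X - 154 = -154 + X$)
$\frac{R{\left(138,-217 \right)}}{\left(-1770\right) 11} = \frac{-154 + 138}{\left(-1770\right) 11} = - \frac{16}{-19470} = \left(-16\right) \left(- \frac{1}{19470}\right) = \frac{8}{9735}$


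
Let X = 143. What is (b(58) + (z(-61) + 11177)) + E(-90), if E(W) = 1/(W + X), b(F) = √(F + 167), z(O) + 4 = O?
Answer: 589732/53 ≈ 11127.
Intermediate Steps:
z(O) = -4 + O
b(F) = √(167 + F)
E(W) = 1/(143 + W) (E(W) = 1/(W + 143) = 1/(143 + W))
(b(58) + (z(-61) + 11177)) + E(-90) = (√(167 + 58) + ((-4 - 61) + 11177)) + 1/(143 - 90) = (√225 + (-65 + 11177)) + 1/53 = (15 + 11112) + 1/53 = 11127 + 1/53 = 589732/53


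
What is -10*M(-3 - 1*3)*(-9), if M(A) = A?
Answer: -540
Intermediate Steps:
-10*M(-3 - 1*3)*(-9) = -10*(-3 - 1*3)*(-9) = -10*(-3 - 3)*(-9) = -10*(-6)*(-9) = 60*(-9) = -540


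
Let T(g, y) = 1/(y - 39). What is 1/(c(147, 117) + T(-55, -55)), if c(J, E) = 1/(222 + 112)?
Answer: -7849/60 ≈ -130.82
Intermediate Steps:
c(J, E) = 1/334
T(g, y) = 1/(-39 + y)
1/(c(147, 117) + T(-55, -55)) = 1/(1/334 + 1/(-39 - 55)) = 1/(1/334 + 1/(-94)) = 1/(1/334 - 1/94) = 1/(-60/7849) = -7849/60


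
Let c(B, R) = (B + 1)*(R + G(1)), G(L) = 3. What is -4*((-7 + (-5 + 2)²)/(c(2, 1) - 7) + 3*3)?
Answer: -188/5 ≈ -37.600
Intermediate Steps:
c(B, R) = (1 + B)*(3 + R) (c(B, R) = (B + 1)*(R + 3) = (1 + B)*(3 + R))
-4*((-7 + (-5 + 2)²)/(c(2, 1) - 7) + 3*3) = -4*((-7 + (-5 + 2)²)/((3 + 1 + 3*2 + 2*1) - 7) + 3*3) = -4*((-7 + (-3)²)/((3 + 1 + 6 + 2) - 7) + 9) = -4*((-7 + 9)/(12 - 7) + 9) = -4*(2/5 + 9) = -4*(2*(⅕) + 9) = -4*(⅖ + 9) = -4*47/5 = -188/5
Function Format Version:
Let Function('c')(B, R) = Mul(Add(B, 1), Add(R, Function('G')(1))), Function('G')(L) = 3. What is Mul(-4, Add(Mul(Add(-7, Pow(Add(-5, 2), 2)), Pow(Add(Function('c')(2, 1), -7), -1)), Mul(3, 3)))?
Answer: Rational(-188, 5) ≈ -37.600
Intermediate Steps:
Function('c')(B, R) = Mul(Add(1, B), Add(3, R)) (Function('c')(B, R) = Mul(Add(B, 1), Add(R, 3)) = Mul(Add(1, B), Add(3, R)))
Mul(-4, Add(Mul(Add(-7, Pow(Add(-5, 2), 2)), Pow(Add(Function('c')(2, 1), -7), -1)), Mul(3, 3))) = Mul(-4, Add(Mul(Add(-7, Pow(Add(-5, 2), 2)), Pow(Add(Add(3, 1, Mul(3, 2), Mul(2, 1)), -7), -1)), Mul(3, 3))) = Mul(-4, Add(Mul(Add(-7, Pow(-3, 2)), Pow(Add(Add(3, 1, 6, 2), -7), -1)), 9)) = Mul(-4, Add(Mul(Add(-7, 9), Pow(Add(12, -7), -1)), 9)) = Mul(-4, Add(Mul(2, Pow(5, -1)), 9)) = Mul(-4, Add(Mul(2, Rational(1, 5)), 9)) = Mul(-4, Add(Rational(2, 5), 9)) = Mul(-4, Rational(47, 5)) = Rational(-188, 5)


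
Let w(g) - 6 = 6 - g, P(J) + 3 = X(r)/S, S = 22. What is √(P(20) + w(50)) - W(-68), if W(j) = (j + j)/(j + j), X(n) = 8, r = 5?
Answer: -1 + I*√4917/11 ≈ -1.0 + 6.3747*I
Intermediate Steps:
P(J) = -29/11 (P(J) = -3 + 8/22 = -3 + 8*(1/22) = -3 + 4/11 = -29/11)
W(j) = 1 (W(j) = (2*j)/((2*j)) = (2*j)*(1/(2*j)) = 1)
w(g) = 12 - g (w(g) = 6 + (6 - g) = 12 - g)
√(P(20) + w(50)) - W(-68) = √(-29/11 + (12 - 1*50)) - 1*1 = √(-29/11 + (12 - 50)) - 1 = √(-29/11 - 38) - 1 = √(-447/11) - 1 = I*√4917/11 - 1 = -1 + I*√4917/11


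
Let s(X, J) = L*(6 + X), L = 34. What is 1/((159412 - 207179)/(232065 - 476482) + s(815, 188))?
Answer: 244417/6822703905 ≈ 3.5824e-5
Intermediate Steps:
s(X, J) = 204 + 34*X (s(X, J) = 34*(6 + X) = 204 + 34*X)
1/((159412 - 207179)/(232065 - 476482) + s(815, 188)) = 1/((159412 - 207179)/(232065 - 476482) + (204 + 34*815)) = 1/(-47767/(-244417) + (204 + 27710)) = 1/(-47767*(-1/244417) + 27914) = 1/(47767/244417 + 27914) = 1/(6822703905/244417) = 244417/6822703905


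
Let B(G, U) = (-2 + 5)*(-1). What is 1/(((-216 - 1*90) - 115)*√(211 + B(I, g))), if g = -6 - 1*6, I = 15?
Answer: -√13/21892 ≈ -0.00016470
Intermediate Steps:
g = -12 (g = -6 - 6 = -12)
B(G, U) = -3 (B(G, U) = 3*(-1) = -3)
1/(((-216 - 1*90) - 115)*√(211 + B(I, g))) = 1/(((-216 - 1*90) - 115)*√(211 - 3)) = 1/(((-216 - 90) - 115)*√208) = 1/((-306 - 115)*(4*√13)) = 1/(-1684*√13) = -√13/21892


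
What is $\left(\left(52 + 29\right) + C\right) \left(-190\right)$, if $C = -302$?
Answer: $41990$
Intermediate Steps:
$\left(\left(52 + 29\right) + C\right) \left(-190\right) = \left(\left(52 + 29\right) - 302\right) \left(-190\right) = \left(81 - 302\right) \left(-190\right) = \left(-221\right) \left(-190\right) = 41990$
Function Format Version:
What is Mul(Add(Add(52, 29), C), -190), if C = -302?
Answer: 41990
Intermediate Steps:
Mul(Add(Add(52, 29), C), -190) = Mul(Add(Add(52, 29), -302), -190) = Mul(Add(81, -302), -190) = Mul(-221, -190) = 41990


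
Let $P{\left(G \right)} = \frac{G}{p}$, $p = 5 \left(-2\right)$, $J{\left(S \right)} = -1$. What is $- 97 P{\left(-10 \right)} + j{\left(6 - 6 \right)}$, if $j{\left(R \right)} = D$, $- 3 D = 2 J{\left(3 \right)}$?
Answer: $- \frac{289}{3} \approx -96.333$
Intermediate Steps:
$p = -10$
$D = \frac{2}{3}$ ($D = - \frac{2 \left(-1\right)}{3} = \left(- \frac{1}{3}\right) \left(-2\right) = \frac{2}{3} \approx 0.66667$)
$P{\left(G \right)} = - \frac{G}{10}$ ($P{\left(G \right)} = \frac{G}{-10} = G \left(- \frac{1}{10}\right) = - \frac{G}{10}$)
$j{\left(R \right)} = \frac{2}{3}$
$- 97 P{\left(-10 \right)} + j{\left(6 - 6 \right)} = - 97 \left(\left(- \frac{1}{10}\right) \left(-10\right)\right) + \frac{2}{3} = \left(-97\right) 1 + \frac{2}{3} = -97 + \frac{2}{3} = - \frac{289}{3}$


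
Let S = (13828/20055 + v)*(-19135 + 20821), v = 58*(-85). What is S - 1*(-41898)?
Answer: -55277726834/6685 ≈ -8.2689e+6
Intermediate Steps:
v = -4930
S = -55557814964/6685 (S = (13828/20055 - 4930)*(-19135 + 20821) = (13828*(1/20055) - 4930)*1686 = (13828/20055 - 4930)*1686 = -98857322/20055*1686 = -55557814964/6685 ≈ -8.3108e+6)
S - 1*(-41898) = -55557814964/6685 - 1*(-41898) = -55557814964/6685 + 41898 = -55277726834/6685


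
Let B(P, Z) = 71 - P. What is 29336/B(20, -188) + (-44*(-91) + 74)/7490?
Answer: 109967309/190995 ≈ 575.76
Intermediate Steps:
29336/B(20, -188) + (-44*(-91) + 74)/7490 = 29336/(71 - 1*20) + (-44*(-91) + 74)/7490 = 29336/(71 - 20) + (4004 + 74)*(1/7490) = 29336/51 + 4078*(1/7490) = 29336*(1/51) + 2039/3745 = 29336/51 + 2039/3745 = 109967309/190995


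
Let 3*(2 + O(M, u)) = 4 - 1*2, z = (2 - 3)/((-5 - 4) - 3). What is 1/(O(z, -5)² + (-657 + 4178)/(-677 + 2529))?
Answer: 16668/61321 ≈ 0.27182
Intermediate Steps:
z = 1/12 (z = -1/(-9 - 3) = -1/(-12) = -1*(-1/12) = 1/12 ≈ 0.083333)
O(M, u) = -4/3 (O(M, u) = -2 + (4 - 1*2)/3 = -2 + (4 - 2)/3 = -2 + (⅓)*2 = -2 + ⅔ = -4/3)
1/(O(z, -5)² + (-657 + 4178)/(-677 + 2529)) = 1/((-4/3)² + (-657 + 4178)/(-677 + 2529)) = 1/(16/9 + 3521/1852) = 1/(61321/16668) = 16668/61321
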